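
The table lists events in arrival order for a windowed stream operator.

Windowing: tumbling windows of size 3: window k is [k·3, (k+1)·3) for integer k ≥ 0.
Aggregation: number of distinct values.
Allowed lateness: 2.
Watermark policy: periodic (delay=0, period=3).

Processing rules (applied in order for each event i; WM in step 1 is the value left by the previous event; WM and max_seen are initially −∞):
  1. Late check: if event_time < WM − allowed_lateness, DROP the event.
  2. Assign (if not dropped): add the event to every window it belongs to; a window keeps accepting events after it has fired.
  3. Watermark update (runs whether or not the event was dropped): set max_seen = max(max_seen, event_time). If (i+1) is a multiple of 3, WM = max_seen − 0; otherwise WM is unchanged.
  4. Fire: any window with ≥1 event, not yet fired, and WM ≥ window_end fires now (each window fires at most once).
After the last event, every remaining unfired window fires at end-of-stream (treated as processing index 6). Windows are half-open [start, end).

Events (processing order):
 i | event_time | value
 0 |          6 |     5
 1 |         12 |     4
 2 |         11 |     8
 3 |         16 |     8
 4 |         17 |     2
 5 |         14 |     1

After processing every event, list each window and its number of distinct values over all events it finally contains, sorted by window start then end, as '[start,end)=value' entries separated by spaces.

[6,9)=1 [9,12)=1 [12,15)=2 [15,18)=2

i=0 t=6 v=5: → [6,9); WM=−∞
i=1 t=12 v=4: → [12,15); WM=−∞
i=2 t=11 v=8: → [9,12); WM=12; [6,9) fires=1 [9,12) fires=1
i=3 t=16 v=8: → [15,18); WM=12
i=4 t=17 v=2: → [15,18); WM=12
i=5 t=14 v=1: → [12,15); WM=17; [12,15) fires=2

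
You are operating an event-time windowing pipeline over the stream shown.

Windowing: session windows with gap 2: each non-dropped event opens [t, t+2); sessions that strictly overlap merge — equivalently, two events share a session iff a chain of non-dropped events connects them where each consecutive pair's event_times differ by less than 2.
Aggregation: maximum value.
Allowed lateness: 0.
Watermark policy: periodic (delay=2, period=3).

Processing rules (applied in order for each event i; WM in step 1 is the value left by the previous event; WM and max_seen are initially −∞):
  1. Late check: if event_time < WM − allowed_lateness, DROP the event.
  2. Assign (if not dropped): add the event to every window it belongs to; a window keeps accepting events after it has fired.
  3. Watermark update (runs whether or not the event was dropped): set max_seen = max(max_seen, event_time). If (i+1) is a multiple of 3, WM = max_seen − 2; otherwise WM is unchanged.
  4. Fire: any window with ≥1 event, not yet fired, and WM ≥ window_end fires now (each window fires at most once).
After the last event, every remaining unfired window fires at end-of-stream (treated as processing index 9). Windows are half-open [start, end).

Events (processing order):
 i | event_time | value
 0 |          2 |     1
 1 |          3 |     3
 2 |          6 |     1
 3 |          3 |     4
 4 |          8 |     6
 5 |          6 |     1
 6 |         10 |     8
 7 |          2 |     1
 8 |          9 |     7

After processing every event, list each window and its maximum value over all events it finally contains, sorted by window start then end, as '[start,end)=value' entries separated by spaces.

i=0 t=2 v=1: → [2,4); WM=−∞
i=1 t=3 v=3: → [2,5); WM=−∞
i=2 t=6 v=1: → [6,8); WM=4
i=3 t=3 v=4: DROP (t<4-0); WM=4
i=4 t=8 v=6: → [8,10); WM=4
i=5 t=6 v=1: → [6,8); WM=6
i=6 t=10 v=8: → [10,12); WM=6
i=7 t=2 v=1: DROP (t<6-0); WM=6
i=8 t=9 v=7: → [8,12); WM=8

[2,5)=3 [6,8)=1 [8,12)=8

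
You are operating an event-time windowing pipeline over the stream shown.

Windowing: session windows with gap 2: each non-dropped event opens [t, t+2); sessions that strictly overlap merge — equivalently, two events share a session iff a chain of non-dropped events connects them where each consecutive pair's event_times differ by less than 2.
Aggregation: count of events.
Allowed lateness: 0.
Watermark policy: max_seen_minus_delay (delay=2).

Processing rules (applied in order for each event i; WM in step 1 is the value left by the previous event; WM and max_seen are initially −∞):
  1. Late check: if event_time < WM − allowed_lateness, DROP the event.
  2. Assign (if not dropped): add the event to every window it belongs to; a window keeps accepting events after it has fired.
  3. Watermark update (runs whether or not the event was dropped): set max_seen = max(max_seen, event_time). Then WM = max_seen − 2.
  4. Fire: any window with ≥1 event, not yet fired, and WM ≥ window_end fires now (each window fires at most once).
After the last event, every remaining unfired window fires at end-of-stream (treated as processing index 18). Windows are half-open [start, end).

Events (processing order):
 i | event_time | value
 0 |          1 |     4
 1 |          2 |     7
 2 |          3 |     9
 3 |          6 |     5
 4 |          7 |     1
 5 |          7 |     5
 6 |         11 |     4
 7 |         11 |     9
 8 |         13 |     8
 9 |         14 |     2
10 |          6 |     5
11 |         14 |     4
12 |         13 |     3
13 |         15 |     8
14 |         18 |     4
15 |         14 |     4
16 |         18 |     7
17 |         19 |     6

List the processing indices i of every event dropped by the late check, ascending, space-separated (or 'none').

10 15

i=0 t=1 v=4: → [1,3); WM=-1
i=1 t=2 v=7: → [1,4); WM=0
i=2 t=3 v=9: → [1,5); WM=1
i=3 t=6 v=5: → [6,8); WM=4
i=4 t=7 v=1: → [6,9); WM=5
i=5 t=7 v=5: → [6,9); WM=5
i=6 t=11 v=4: → [11,13); WM=9
i=7 t=11 v=9: → [11,13); WM=9
i=8 t=13 v=8: → [13,15); WM=11
i=9 t=14 v=2: → [13,16); WM=12
i=10 t=6 v=5: DROP (t<12-0); WM=12
i=11 t=14 v=4: → [13,16); WM=12
i=12 t=13 v=3: → [13,16); WM=12
i=13 t=15 v=8: → [13,17); WM=13
i=14 t=18 v=4: → [18,20); WM=16
i=15 t=14 v=4: DROP (t<16-0); WM=16
i=16 t=18 v=7: → [18,20); WM=16
i=17 t=19 v=6: → [18,21); WM=17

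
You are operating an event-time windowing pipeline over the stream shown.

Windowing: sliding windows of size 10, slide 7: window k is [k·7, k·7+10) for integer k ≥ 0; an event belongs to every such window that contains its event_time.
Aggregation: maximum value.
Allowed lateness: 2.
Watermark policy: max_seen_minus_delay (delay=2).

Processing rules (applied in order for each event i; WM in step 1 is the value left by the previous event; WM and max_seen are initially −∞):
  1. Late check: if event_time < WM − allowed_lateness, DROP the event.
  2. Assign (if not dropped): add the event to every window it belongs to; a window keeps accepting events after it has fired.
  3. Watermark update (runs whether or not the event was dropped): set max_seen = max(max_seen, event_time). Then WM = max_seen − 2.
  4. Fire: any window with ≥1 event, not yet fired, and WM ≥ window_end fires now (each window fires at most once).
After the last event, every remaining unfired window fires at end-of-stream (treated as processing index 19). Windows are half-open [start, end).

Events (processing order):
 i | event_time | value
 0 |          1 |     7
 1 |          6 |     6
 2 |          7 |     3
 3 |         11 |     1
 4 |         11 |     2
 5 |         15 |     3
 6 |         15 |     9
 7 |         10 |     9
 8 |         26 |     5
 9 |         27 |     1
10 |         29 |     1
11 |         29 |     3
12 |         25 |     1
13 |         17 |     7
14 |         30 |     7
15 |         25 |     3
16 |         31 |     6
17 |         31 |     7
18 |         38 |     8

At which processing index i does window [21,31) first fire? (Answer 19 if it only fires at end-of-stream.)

18

i=0 t=1 v=7: → [0,10); WM=-1
i=1 t=6 v=6: → [0,10); WM=4
i=2 t=7 v=3: → [7,17),[0,10); WM=5
i=3 t=11 v=1: → [7,17); WM=9
i=4 t=11 v=2: → [7,17); WM=9
i=5 t=15 v=3: → [14,24),[7,17); WM=13; [0,10) fires=7
i=6 t=15 v=9: → [14,24),[7,17); WM=13
i=7 t=10 v=9: DROP (t<13-2); WM=13
i=8 t=26 v=5: → [21,31); WM=24; [7,17) fires=9 [14,24) fires=9
i=9 t=27 v=1: → [21,31); WM=25
i=10 t=29 v=1: → [28,38),[21,31); WM=27
i=11 t=29 v=3: → [28,38),[21,31); WM=27
i=12 t=25 v=1: → [21,31); WM=27
i=13 t=17 v=7: DROP (t<27-2); WM=27
i=14 t=30 v=7: → [28,38),[21,31); WM=28
i=15 t=25 v=3: DROP (t<28-2); WM=28
i=16 t=31 v=6: → [28,38); WM=29
i=17 t=31 v=7: → [28,38); WM=29
i=18 t=38 v=8: → [35,45); WM=36; [21,31) fires=7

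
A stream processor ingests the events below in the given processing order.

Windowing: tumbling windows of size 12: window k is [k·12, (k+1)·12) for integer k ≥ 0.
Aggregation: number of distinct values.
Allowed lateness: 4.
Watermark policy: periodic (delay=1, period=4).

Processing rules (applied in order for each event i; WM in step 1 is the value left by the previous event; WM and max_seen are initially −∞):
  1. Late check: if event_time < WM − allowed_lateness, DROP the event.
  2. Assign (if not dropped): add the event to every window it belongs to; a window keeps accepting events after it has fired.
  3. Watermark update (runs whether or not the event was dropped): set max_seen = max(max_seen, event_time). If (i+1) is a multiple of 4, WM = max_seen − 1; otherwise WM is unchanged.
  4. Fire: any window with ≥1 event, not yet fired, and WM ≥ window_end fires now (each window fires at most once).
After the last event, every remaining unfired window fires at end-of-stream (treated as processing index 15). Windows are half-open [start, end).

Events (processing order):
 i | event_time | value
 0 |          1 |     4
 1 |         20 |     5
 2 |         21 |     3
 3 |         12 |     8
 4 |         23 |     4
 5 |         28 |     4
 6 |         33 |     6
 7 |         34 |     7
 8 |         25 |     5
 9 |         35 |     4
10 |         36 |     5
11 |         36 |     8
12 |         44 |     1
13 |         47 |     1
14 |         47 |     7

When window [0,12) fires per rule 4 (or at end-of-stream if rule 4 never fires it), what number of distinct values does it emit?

1

i=0 t=1 v=4: → [0,12); WM=−∞
i=1 t=20 v=5: → [12,24); WM=−∞
i=2 t=21 v=3: → [12,24); WM=−∞
i=3 t=12 v=8: → [12,24); WM=20; [0,12) fires=1
i=4 t=23 v=4: → [12,24); WM=20
i=5 t=28 v=4: → [24,36); WM=20
i=6 t=33 v=6: → [24,36); WM=20
i=7 t=34 v=7: → [24,36); WM=33; [12,24) fires=4
i=8 t=25 v=5: DROP (t<33-4); WM=33
i=9 t=35 v=4: → [24,36); WM=33
i=10 t=36 v=5: → [36,48); WM=33
i=11 t=36 v=8: → [36,48); WM=35
i=12 t=44 v=1: → [36,48); WM=35
i=13 t=47 v=1: → [36,48); WM=35
i=14 t=47 v=7: → [36,48); WM=35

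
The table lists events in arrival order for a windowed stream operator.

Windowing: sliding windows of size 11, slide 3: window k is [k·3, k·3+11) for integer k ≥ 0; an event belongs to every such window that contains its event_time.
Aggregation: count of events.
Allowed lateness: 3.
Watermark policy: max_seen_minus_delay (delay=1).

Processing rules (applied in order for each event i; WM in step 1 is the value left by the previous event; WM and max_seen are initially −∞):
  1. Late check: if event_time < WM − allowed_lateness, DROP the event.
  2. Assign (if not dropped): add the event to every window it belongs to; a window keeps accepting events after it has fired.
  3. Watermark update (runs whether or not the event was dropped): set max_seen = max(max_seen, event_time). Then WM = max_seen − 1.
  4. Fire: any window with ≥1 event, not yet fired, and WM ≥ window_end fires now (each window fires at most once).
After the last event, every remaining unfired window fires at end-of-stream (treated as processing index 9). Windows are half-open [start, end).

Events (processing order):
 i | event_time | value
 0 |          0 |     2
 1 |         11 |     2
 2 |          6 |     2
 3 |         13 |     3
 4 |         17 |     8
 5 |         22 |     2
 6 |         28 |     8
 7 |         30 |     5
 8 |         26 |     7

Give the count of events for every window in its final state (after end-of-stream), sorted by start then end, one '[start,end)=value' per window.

[0,11)=1 [3,14)=2 [6,17)=2 [9,20)=3 [12,23)=3 [15,26)=2 [18,29)=3 [21,32)=4 [24,35)=3 [27,38)=2 [30,41)=1

i=0 t=0 v=2: → [0,11); WM=-1
i=1 t=11 v=2: → [9,20),[6,17),[3,14); WM=10
i=2 t=6 v=2: DROP (t<10-3); WM=10
i=3 t=13 v=3: → [12,23),[9,20),[6,17),[3,14); WM=12; [0,11) fires=1
i=4 t=17 v=8: → [15,26),[12,23),[9,20); WM=16; [3,14) fires=2
i=5 t=22 v=2: → [21,32),[18,29),[15,26),[12,23); WM=21; [6,17) fires=2 [9,20) fires=3
i=6 t=28 v=8: → [27,38),[24,35),[21,32),[18,29); WM=27; [12,23) fires=3 [15,26) fires=2
i=7 t=30 v=5: → [30,41),[27,38),[24,35),[21,32); WM=29; [18,29) fires=2
i=8 t=26 v=7: → [24,35),[21,32),[18,29); WM=29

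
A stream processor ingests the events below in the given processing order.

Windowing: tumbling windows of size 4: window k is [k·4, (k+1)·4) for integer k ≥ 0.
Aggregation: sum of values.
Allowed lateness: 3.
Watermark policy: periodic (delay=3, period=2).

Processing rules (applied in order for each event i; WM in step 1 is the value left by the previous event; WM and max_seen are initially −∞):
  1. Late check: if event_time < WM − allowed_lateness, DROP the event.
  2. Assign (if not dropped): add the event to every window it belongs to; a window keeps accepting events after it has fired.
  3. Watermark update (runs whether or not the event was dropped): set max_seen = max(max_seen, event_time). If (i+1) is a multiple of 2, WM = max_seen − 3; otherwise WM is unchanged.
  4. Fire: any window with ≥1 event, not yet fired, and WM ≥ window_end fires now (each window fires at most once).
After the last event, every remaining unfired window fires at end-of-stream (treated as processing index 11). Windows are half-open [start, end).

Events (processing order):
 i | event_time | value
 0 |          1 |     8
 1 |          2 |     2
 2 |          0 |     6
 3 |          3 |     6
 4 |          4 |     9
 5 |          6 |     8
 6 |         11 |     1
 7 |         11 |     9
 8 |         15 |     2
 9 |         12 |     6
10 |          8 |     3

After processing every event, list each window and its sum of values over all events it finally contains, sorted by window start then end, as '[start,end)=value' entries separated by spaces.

[0,4)=22 [4,8)=17 [8,12)=10 [12,16)=8

i=0 t=1 v=8: → [0,4); WM=−∞
i=1 t=2 v=2: → [0,4); WM=-1
i=2 t=0 v=6: → [0,4); WM=-1
i=3 t=3 v=6: → [0,4); WM=0
i=4 t=4 v=9: → [4,8); WM=0
i=5 t=6 v=8: → [4,8); WM=3
i=6 t=11 v=1: → [8,12); WM=3
i=7 t=11 v=9: → [8,12); WM=8; [0,4) fires=22 [4,8) fires=17
i=8 t=15 v=2: → [12,16); WM=8
i=9 t=12 v=6: → [12,16); WM=12; [8,12) fires=10
i=10 t=8 v=3: DROP (t<12-3); WM=12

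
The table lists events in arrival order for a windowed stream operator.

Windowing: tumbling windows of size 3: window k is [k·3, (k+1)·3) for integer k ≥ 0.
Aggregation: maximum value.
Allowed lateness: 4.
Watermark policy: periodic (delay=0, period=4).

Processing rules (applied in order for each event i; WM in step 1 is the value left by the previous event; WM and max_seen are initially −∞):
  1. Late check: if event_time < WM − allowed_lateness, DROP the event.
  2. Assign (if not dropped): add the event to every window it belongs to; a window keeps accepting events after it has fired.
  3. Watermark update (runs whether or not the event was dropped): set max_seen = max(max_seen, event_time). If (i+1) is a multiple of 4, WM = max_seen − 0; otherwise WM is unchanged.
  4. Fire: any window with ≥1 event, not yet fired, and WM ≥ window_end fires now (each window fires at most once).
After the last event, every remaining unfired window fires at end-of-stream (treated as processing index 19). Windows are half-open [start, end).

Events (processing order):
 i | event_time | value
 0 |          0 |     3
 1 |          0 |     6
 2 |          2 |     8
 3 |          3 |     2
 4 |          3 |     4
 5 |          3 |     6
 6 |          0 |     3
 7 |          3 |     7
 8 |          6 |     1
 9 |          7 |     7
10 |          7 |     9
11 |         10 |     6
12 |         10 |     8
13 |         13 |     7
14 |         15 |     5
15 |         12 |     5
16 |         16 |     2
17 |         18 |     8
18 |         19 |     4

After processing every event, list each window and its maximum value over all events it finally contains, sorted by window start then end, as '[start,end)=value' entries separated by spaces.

i=0 t=0 v=3: → [0,3); WM=−∞
i=1 t=0 v=6: → [0,3); WM=−∞
i=2 t=2 v=8: → [0,3); WM=−∞
i=3 t=3 v=2: → [3,6); WM=3; [0,3) fires=8
i=4 t=3 v=4: → [3,6); WM=3
i=5 t=3 v=6: → [3,6); WM=3
i=6 t=0 v=3: → [0,3); WM=3
i=7 t=3 v=7: → [3,6); WM=3
i=8 t=6 v=1: → [6,9); WM=3
i=9 t=7 v=7: → [6,9); WM=3
i=10 t=7 v=9: → [6,9); WM=3
i=11 t=10 v=6: → [9,12); WM=10; [3,6) fires=7 [6,9) fires=9
i=12 t=10 v=8: → [9,12); WM=10
i=13 t=13 v=7: → [12,15); WM=10
i=14 t=15 v=5: → [15,18); WM=10
i=15 t=12 v=5: → [12,15); WM=15; [9,12) fires=8 [12,15) fires=7
i=16 t=16 v=2: → [15,18); WM=15
i=17 t=18 v=8: → [18,21); WM=15
i=18 t=19 v=4: → [18,21); WM=15

[0,3)=8 [3,6)=7 [6,9)=9 [9,12)=8 [12,15)=7 [15,18)=5 [18,21)=8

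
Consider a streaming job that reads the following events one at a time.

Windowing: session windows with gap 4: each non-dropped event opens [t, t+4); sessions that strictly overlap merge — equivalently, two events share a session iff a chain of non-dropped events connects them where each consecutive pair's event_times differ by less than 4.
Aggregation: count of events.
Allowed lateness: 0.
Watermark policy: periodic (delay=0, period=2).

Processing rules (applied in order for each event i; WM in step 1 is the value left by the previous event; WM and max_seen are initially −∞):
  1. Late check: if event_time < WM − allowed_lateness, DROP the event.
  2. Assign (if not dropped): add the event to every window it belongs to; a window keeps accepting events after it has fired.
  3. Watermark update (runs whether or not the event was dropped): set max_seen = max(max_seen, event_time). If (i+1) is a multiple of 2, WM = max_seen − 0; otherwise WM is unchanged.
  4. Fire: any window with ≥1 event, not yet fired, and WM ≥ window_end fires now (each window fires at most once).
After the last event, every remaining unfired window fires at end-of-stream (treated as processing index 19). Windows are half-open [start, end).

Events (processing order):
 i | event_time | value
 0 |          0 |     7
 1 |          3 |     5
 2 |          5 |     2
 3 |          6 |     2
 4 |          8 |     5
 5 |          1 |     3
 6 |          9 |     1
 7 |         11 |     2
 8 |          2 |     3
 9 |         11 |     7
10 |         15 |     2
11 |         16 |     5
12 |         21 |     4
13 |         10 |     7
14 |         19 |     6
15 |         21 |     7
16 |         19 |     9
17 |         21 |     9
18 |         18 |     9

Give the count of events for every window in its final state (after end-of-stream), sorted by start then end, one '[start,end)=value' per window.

i=0 t=0 v=7: → [0,4); WM=−∞
i=1 t=3 v=5: → [0,7); WM=3
i=2 t=5 v=2: → [0,9); WM=3
i=3 t=6 v=2: → [0,10); WM=6
i=4 t=8 v=5: → [0,12); WM=6
i=5 t=1 v=3: DROP (t<6-0); WM=8
i=6 t=9 v=1: → [0,13); WM=8
i=7 t=11 v=2: → [0,15); WM=11
i=8 t=2 v=3: DROP (t<11-0); WM=11
i=9 t=11 v=7: → [0,15); WM=11
i=10 t=15 v=2: → [15,19); WM=11
i=11 t=16 v=5: → [15,20); WM=16
i=12 t=21 v=4: → [21,25); WM=16
i=13 t=10 v=7: DROP (t<16-0); WM=21
i=14 t=19 v=6: DROP (t<21-0); WM=21
i=15 t=21 v=7: → [21,25); WM=21
i=16 t=19 v=9: DROP (t<21-0); WM=21
i=17 t=21 v=9: → [21,25); WM=21
i=18 t=18 v=9: DROP (t<21-0); WM=21

[0,15)=8 [15,20)=2 [21,25)=3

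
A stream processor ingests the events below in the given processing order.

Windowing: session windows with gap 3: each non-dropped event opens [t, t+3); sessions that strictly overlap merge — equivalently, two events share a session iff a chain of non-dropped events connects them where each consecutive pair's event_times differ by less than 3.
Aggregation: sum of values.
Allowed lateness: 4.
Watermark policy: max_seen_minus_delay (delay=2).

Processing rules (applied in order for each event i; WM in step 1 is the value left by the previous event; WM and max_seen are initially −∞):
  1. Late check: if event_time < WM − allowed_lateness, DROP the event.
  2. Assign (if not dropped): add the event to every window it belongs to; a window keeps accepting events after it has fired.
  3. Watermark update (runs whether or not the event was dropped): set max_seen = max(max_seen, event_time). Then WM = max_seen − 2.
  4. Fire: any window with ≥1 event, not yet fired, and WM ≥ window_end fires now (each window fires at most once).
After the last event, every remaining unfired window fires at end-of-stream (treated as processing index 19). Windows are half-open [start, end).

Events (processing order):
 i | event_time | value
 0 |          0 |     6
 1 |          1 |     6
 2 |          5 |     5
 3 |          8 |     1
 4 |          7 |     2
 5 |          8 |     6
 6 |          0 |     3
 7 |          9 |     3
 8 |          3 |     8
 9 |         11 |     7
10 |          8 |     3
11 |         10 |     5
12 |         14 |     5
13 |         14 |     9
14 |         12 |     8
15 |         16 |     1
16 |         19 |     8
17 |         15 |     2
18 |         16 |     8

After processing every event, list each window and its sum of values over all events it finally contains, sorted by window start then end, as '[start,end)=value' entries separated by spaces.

i=0 t=0 v=6: → [0,3); WM=-2
i=1 t=1 v=6: → [0,4); WM=-1
i=2 t=5 v=5: → [5,8); WM=3
i=3 t=8 v=1: → [8,11); WM=6
i=4 t=7 v=2: → [5,11); WM=6
i=5 t=8 v=6: → [5,11); WM=6
i=6 t=0 v=3: DROP (t<6-4); WM=6
i=7 t=9 v=3: → [5,12); WM=7
i=8 t=3 v=8: → [0,12); WM=7
i=9 t=11 v=7: → [0,14); WM=9
i=10 t=8 v=3: → [0,14); WM=9
i=11 t=10 v=5: → [0,14); WM=9
i=12 t=14 v=5: → [14,17); WM=12
i=13 t=14 v=9: → [14,17); WM=12
i=14 t=12 v=8: → [0,17); WM=12
i=15 t=16 v=1: → [0,19); WM=14
i=16 t=19 v=8: → [19,22); WM=17
i=17 t=15 v=2: → [0,19); WM=17
i=18 t=16 v=8: → [0,19); WM=17

[0,19)=85 [19,22)=8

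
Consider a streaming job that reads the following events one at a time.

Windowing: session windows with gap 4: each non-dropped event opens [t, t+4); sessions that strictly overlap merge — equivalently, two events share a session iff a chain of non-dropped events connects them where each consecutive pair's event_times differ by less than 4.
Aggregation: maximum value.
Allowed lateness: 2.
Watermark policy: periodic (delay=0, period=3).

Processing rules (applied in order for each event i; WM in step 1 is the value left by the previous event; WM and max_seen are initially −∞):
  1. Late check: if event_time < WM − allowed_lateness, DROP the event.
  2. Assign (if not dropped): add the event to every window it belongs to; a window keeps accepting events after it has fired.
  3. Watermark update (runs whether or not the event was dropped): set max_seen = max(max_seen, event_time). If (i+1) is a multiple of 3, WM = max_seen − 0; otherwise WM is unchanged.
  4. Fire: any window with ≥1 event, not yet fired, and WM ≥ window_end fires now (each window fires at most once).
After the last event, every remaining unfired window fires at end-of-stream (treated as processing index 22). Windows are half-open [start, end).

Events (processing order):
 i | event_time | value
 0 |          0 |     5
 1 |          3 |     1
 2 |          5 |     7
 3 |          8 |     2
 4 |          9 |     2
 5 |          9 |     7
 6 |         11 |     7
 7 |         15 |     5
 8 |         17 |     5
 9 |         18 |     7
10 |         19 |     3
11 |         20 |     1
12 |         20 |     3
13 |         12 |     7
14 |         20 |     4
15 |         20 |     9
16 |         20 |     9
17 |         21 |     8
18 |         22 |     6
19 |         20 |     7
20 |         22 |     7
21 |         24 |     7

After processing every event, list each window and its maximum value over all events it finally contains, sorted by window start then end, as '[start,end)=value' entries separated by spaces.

i=0 t=0 v=5: → [0,4); WM=−∞
i=1 t=3 v=1: → [0,7); WM=−∞
i=2 t=5 v=7: → [0,9); WM=5
i=3 t=8 v=2: → [0,12); WM=5
i=4 t=9 v=2: → [0,13); WM=5
i=5 t=9 v=7: → [0,13); WM=9
i=6 t=11 v=7: → [0,15); WM=9
i=7 t=15 v=5: → [15,19); WM=9
i=8 t=17 v=5: → [15,21); WM=17
i=9 t=18 v=7: → [15,22); WM=17
i=10 t=19 v=3: → [15,23); WM=17
i=11 t=20 v=1: → [15,24); WM=20
i=12 t=20 v=3: → [15,24); WM=20
i=13 t=12 v=7: DROP (t<20-2); WM=20
i=14 t=20 v=4: → [15,24); WM=20
i=15 t=20 v=9: → [15,24); WM=20
i=16 t=20 v=9: → [15,24); WM=20
i=17 t=21 v=8: → [15,25); WM=21
i=18 t=22 v=6: → [15,26); WM=21
i=19 t=20 v=7: → [15,26); WM=21
i=20 t=22 v=7: → [15,26); WM=22
i=21 t=24 v=7: → [15,28); WM=22

[0,15)=7 [15,28)=9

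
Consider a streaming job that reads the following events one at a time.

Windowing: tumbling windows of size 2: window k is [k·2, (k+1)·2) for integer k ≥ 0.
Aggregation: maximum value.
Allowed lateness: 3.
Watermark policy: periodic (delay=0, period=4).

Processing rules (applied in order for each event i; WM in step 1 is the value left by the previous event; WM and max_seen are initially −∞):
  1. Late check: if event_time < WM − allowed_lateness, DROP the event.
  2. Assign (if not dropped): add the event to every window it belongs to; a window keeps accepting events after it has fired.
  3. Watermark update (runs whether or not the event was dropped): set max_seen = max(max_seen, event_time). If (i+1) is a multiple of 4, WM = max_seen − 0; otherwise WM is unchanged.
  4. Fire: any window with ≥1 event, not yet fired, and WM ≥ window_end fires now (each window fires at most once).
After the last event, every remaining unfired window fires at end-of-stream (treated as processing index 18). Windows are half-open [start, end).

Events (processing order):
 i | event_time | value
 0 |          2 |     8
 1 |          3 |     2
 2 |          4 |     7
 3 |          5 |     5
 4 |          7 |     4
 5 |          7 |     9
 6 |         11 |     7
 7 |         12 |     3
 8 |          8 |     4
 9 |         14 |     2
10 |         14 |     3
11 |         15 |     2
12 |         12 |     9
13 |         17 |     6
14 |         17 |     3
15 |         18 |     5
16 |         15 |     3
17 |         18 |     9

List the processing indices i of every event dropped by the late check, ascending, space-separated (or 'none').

8

i=0 t=2 v=8: → [2,4); WM=−∞
i=1 t=3 v=2: → [2,4); WM=−∞
i=2 t=4 v=7: → [4,6); WM=−∞
i=3 t=5 v=5: → [4,6); WM=5; [2,4) fires=8
i=4 t=7 v=4: → [6,8); WM=5
i=5 t=7 v=9: → [6,8); WM=5
i=6 t=11 v=7: → [10,12); WM=5
i=7 t=12 v=3: → [12,14); WM=12; [4,6) fires=7 [6,8) fires=9 [10,12) fires=7
i=8 t=8 v=4: DROP (t<12-3); WM=12
i=9 t=14 v=2: → [14,16); WM=12
i=10 t=14 v=3: → [14,16); WM=12
i=11 t=15 v=2: → [14,16); WM=15; [12,14) fires=3
i=12 t=12 v=9: → [12,14); WM=15
i=13 t=17 v=6: → [16,18); WM=15
i=14 t=17 v=3: → [16,18); WM=15
i=15 t=18 v=5: → [18,20); WM=18; [14,16) fires=3 [16,18) fires=6
i=16 t=15 v=3: → [14,16); WM=18
i=17 t=18 v=9: → [18,20); WM=18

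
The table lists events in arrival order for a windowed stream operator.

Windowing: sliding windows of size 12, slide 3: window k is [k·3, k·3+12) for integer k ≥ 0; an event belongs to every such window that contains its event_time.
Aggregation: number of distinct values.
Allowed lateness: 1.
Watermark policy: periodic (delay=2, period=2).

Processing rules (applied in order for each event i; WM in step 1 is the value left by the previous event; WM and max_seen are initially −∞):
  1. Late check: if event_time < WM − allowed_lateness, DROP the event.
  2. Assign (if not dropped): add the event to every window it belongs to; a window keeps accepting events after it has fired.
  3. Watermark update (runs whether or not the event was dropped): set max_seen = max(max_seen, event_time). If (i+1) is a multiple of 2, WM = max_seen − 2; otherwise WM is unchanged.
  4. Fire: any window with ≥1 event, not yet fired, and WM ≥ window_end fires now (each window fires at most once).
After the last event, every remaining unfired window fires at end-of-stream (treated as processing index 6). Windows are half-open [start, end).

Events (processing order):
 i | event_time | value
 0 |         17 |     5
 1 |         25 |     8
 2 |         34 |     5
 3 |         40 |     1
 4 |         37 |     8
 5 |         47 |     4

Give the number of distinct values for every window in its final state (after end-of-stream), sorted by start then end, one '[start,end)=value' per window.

[6,18)=1 [9,21)=1 [12,24)=1 [15,27)=2 [18,30)=1 [21,33)=1 [24,36)=2 [27,39)=2 [30,42)=3 [33,45)=3 [36,48)=3 [39,51)=2 [42,54)=1 [45,57)=1

i=0 t=17 v=5: → [15,27),[12,24),[9,21),[6,18); WM=−∞
i=1 t=25 v=8: → [24,36),[21,33),[18,30),[15,27); WM=23; [6,18) fires=1 [9,21) fires=1
i=2 t=34 v=5: → [33,45),[30,42),[27,39),[24,36); WM=23
i=3 t=40 v=1: → [39,51),[36,48),[33,45),[30,42); WM=38; [12,24) fires=1 [15,27) fires=2 [18,30) fires=1 [21,33) fires=1 [24,36) fires=2
i=4 t=37 v=8: → [36,48),[33,45),[30,42),[27,39); WM=38
i=5 t=47 v=4: → [45,57),[42,54),[39,51),[36,48); WM=45; [27,39) fires=2 [30,42) fires=3 [33,45) fires=3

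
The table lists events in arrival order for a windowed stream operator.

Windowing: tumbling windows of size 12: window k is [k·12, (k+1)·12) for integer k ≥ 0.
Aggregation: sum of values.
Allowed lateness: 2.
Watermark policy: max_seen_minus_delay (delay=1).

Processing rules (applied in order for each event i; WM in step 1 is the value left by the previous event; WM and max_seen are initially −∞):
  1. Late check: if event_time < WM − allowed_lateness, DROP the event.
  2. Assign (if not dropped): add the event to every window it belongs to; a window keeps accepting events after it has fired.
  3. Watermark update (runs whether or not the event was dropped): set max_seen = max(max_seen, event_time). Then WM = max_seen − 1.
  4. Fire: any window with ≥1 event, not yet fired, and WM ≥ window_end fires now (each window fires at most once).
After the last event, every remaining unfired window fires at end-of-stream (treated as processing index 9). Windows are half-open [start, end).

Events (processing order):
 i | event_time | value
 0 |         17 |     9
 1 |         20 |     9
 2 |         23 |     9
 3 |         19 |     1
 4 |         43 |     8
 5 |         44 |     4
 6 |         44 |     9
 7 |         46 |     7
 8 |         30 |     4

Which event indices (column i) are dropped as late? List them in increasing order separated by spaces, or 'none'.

i=0 t=17 v=9: → [12,24); WM=16
i=1 t=20 v=9: → [12,24); WM=19
i=2 t=23 v=9: → [12,24); WM=22
i=3 t=19 v=1: DROP (t<22-2); WM=22
i=4 t=43 v=8: → [36,48); WM=42; [12,24) fires=27
i=5 t=44 v=4: → [36,48); WM=43
i=6 t=44 v=9: → [36,48); WM=43
i=7 t=46 v=7: → [36,48); WM=45
i=8 t=30 v=4: DROP (t<45-2); WM=45

3 8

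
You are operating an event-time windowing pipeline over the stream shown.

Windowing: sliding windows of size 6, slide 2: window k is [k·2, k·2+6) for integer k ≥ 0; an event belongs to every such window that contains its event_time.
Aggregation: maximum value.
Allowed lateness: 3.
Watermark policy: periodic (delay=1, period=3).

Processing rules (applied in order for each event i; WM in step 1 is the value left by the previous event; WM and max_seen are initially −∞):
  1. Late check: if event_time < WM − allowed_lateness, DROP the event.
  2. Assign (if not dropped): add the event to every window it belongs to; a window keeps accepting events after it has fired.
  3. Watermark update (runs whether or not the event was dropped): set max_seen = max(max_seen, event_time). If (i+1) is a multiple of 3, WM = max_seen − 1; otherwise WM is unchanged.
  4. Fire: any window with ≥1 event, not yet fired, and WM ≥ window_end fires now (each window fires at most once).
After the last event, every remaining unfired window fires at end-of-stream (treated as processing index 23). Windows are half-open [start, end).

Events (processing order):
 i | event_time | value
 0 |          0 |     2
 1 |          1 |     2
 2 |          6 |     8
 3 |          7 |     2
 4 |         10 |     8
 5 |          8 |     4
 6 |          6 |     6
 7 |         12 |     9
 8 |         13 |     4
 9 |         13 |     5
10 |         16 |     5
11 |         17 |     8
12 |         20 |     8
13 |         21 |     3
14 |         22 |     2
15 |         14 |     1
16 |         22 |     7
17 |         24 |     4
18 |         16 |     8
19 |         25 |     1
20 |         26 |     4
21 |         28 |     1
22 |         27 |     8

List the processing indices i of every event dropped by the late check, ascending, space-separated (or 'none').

15 18

i=0 t=0 v=2: → [0,6); WM=−∞
i=1 t=1 v=2: → [0,6); WM=−∞
i=2 t=6 v=8: → [6,12),[4,10),[2,8); WM=5
i=3 t=7 v=2: → [6,12),[4,10),[2,8); WM=5
i=4 t=10 v=8: → [10,16),[8,14),[6,12); WM=5
i=5 t=8 v=4: → [8,14),[6,12),[4,10); WM=9; [0,6) fires=2 [2,8) fires=8
i=6 t=6 v=6: → [6,12),[4,10),[2,8); WM=9
i=7 t=12 v=9: → [12,18),[10,16),[8,14); WM=9
i=8 t=13 v=4: → [12,18),[10,16),[8,14); WM=12; [4,10) fires=8 [6,12) fires=8
i=9 t=13 v=5: → [12,18),[10,16),[8,14); WM=12
i=10 t=16 v=5: → [16,22),[14,20),[12,18); WM=12
i=11 t=17 v=8: → [16,22),[14,20),[12,18); WM=16; [8,14) fires=9 [10,16) fires=9
i=12 t=20 v=8: → [20,26),[18,24),[16,22); WM=16
i=13 t=21 v=3: → [20,26),[18,24),[16,22); WM=16
i=14 t=22 v=2: → [22,28),[20,26),[18,24); WM=21; [12,18) fires=9 [14,20) fires=8
i=15 t=14 v=1: DROP (t<21-3); WM=21
i=16 t=22 v=7: → [22,28),[20,26),[18,24); WM=21
i=17 t=24 v=4: → [24,30),[22,28),[20,26); WM=23; [16,22) fires=8
i=18 t=16 v=8: DROP (t<23-3); WM=23
i=19 t=25 v=1: → [24,30),[22,28),[20,26); WM=23
i=20 t=26 v=4: → [26,32),[24,30),[22,28); WM=25; [18,24) fires=8
i=21 t=28 v=1: → [28,34),[26,32),[24,30); WM=25
i=22 t=27 v=8: → [26,32),[24,30),[22,28); WM=25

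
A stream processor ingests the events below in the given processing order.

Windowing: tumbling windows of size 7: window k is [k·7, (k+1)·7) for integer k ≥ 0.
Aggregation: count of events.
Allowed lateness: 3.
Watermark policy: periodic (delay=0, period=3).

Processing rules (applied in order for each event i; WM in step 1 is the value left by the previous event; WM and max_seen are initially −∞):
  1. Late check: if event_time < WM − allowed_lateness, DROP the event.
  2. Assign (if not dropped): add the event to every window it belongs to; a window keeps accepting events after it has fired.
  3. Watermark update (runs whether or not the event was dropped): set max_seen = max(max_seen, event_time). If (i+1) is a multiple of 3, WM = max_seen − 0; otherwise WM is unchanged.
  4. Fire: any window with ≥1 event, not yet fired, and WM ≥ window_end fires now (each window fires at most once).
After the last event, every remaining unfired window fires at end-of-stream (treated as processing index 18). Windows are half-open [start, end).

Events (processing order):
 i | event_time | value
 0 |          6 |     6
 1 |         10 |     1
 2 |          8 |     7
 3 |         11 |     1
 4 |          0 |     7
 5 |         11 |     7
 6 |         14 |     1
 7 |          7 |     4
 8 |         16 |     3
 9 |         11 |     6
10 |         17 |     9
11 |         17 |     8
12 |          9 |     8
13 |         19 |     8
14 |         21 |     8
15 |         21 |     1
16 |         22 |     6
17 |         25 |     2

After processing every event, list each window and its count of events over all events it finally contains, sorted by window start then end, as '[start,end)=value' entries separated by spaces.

i=0 t=6 v=6: → [0,7); WM=−∞
i=1 t=10 v=1: → [7,14); WM=−∞
i=2 t=8 v=7: → [7,14); WM=10; [0,7) fires=1
i=3 t=11 v=1: → [7,14); WM=10
i=4 t=0 v=7: DROP (t<10-3); WM=10
i=5 t=11 v=7: → [7,14); WM=11
i=6 t=14 v=1: → [14,21); WM=11
i=7 t=7 v=4: DROP (t<11-3); WM=11
i=8 t=16 v=3: → [14,21); WM=16; [7,14) fires=4
i=9 t=11 v=6: DROP (t<16-3); WM=16
i=10 t=17 v=9: → [14,21); WM=16
i=11 t=17 v=8: → [14,21); WM=17
i=12 t=9 v=8: DROP (t<17-3); WM=17
i=13 t=19 v=8: → [14,21); WM=17
i=14 t=21 v=8: → [21,28); WM=21; [14,21) fires=5
i=15 t=21 v=1: → [21,28); WM=21
i=16 t=22 v=6: → [21,28); WM=21
i=17 t=25 v=2: → [21,28); WM=25

[0,7)=1 [7,14)=4 [14,21)=5 [21,28)=4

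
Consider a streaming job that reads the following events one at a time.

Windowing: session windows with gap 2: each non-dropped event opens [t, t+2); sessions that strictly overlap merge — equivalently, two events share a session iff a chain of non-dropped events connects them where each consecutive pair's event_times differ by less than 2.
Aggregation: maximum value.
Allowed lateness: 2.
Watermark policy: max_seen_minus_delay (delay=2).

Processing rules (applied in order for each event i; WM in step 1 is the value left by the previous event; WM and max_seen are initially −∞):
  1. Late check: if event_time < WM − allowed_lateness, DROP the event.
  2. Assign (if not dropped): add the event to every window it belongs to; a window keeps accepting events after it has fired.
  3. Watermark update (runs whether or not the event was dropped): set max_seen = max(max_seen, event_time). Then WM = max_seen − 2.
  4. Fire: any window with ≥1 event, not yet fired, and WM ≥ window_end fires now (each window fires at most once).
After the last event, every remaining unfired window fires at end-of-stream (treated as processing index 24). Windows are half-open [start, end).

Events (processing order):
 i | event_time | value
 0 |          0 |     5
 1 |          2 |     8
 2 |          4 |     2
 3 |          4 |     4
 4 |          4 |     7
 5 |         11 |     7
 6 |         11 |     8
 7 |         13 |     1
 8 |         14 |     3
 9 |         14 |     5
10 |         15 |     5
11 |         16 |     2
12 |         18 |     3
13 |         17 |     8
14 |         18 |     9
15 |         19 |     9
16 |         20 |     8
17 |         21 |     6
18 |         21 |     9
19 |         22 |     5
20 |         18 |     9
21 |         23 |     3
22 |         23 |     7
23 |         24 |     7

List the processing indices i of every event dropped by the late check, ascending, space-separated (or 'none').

i=0 t=0 v=5: → [0,2); WM=-2
i=1 t=2 v=8: → [2,4); WM=0
i=2 t=4 v=2: → [4,6); WM=2
i=3 t=4 v=4: → [4,6); WM=2
i=4 t=4 v=7: → [4,6); WM=2
i=5 t=11 v=7: → [11,13); WM=9
i=6 t=11 v=8: → [11,13); WM=9
i=7 t=13 v=1: → [13,15); WM=11
i=8 t=14 v=3: → [13,16); WM=12
i=9 t=14 v=5: → [13,16); WM=12
i=10 t=15 v=5: → [13,17); WM=13
i=11 t=16 v=2: → [13,18); WM=14
i=12 t=18 v=3: → [18,20); WM=16
i=13 t=17 v=8: → [13,20); WM=16
i=14 t=18 v=9: → [13,20); WM=16
i=15 t=19 v=9: → [13,21); WM=17
i=16 t=20 v=8: → [13,22); WM=18
i=17 t=21 v=6: → [13,23); WM=19
i=18 t=21 v=9: → [13,23); WM=19
i=19 t=22 v=5: → [13,24); WM=20
i=20 t=18 v=9: → [13,24); WM=20
i=21 t=23 v=3: → [13,25); WM=21
i=22 t=23 v=7: → [13,25); WM=21
i=23 t=24 v=7: → [13,26); WM=22

none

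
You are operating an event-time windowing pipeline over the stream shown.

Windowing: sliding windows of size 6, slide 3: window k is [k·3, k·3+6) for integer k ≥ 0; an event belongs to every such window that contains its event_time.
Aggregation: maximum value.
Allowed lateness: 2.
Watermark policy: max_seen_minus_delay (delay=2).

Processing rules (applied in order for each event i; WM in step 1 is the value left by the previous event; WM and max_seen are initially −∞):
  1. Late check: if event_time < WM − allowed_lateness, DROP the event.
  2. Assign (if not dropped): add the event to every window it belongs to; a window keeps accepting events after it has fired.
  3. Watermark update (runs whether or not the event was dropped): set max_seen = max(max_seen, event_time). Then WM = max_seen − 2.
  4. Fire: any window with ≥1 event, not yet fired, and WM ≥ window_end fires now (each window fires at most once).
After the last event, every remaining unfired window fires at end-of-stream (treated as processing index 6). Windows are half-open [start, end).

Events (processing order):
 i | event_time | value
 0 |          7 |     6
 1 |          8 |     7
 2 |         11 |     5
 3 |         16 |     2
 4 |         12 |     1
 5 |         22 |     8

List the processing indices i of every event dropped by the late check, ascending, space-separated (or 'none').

none

i=0 t=7 v=6: → [6,12),[3,9); WM=5
i=1 t=8 v=7: → [6,12),[3,9); WM=6
i=2 t=11 v=5: → [9,15),[6,12); WM=9; [3,9) fires=7
i=3 t=16 v=2: → [15,21),[12,18); WM=14; [6,12) fires=7
i=4 t=12 v=1: → [12,18),[9,15); WM=14
i=5 t=22 v=8: → [21,27),[18,24); WM=20; [9,15) fires=5 [12,18) fires=2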